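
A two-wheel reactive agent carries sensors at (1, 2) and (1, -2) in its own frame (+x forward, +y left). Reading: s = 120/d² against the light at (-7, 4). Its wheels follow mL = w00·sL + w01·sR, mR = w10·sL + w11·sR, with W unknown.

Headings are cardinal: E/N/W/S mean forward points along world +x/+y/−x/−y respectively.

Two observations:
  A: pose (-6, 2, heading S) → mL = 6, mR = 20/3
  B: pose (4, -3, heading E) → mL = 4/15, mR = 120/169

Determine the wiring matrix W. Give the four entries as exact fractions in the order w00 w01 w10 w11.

0 1/2 1 0

obs A: pose=(-6,2,S) → sL=20/3, sR=12, mL=6, mR=20/3
obs B: pose=(4,-3,E) → sL=120/169, sR=8/15, mL=4/15, mR=120/169
sensor matrix S = [[20/3, 12], [120/169, 8/15]]; det S = -7552/1521
solve [mL_A; mL_B] = S·[w00; w01] and [mR_A; mR_B] = S·[w10; w11]:
  w00 = 0, w01 = 1/2, w10 = 1, w11 = 0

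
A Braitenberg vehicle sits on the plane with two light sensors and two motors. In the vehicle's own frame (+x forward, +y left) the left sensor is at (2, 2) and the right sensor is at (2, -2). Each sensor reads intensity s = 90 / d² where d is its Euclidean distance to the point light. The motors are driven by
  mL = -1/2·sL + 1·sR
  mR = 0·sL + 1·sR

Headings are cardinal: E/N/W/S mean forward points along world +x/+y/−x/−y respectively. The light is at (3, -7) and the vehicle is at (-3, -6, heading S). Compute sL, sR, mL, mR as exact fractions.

90/17 18/13 -279/221 18/13

left sensor world pos  = (-1, -8); dL² = 17
right sensor world pos = (-5, -8); dR² = 65
sL = 90/17 = 90/17
sR = 90/65 = 18/13
mL = -1/2·sL + 1·sR = -279/221
mR = 0·sL + 1·sR = 18/13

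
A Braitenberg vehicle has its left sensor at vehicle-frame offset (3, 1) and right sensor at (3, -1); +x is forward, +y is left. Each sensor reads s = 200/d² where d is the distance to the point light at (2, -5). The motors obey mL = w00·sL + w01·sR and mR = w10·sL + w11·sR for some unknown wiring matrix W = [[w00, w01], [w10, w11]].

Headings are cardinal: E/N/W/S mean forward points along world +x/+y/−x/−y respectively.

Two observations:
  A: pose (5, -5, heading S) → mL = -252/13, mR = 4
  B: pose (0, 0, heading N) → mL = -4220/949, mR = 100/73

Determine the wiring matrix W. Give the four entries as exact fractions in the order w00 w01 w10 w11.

-1/2 -1 1/2 0

obs A: pose=(5,-5,S) → sL=8, sR=200/13, mL=-252/13, mR=4
obs B: pose=(0,0,N) → sL=200/73, sR=40/13, mL=-4220/949, mR=100/73
sensor matrix S = [[8, 200/13], [200/73, 40/13]]; det S = -1280/73
solve [mL_A; mL_B] = S·[w00; w01] and [mR_A; mR_B] = S·[w10; w11]:
  w00 = -1/2, w01 = -1, w10 = 1/2, w11 = 0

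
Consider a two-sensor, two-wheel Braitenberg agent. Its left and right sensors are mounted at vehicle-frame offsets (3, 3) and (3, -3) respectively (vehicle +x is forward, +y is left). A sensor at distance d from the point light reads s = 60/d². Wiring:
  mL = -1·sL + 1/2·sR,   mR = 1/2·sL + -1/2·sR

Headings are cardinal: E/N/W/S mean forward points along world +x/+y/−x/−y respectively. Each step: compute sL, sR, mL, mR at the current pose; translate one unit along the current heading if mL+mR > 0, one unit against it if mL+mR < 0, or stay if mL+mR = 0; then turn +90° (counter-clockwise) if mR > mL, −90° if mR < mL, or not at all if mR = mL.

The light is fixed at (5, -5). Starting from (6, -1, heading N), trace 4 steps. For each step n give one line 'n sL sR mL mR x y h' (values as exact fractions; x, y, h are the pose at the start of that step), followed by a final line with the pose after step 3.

n=0: pose=(6,-1,N); sL=60/53, sR=12/13; mL=-462/689, mR=72/689; mL+mR=-30/53 → advance -1; mR−mL=534/689 → turn +1·90°
n=1: pose=(6,-2,W); sL=15, sR=3/2; mL=-57/4, mR=27/4; mL+mR=-15/2 → advance -1; mR−mL=21 → turn +1·90°
n=2: pose=(7,-2,S); sL=12/5, sR=60; mL=138/5, mR=-144/5; mL+mR=-6/5 → advance -1; mR−mL=-282/5 → turn -1·90°
n=3: pose=(7,-1,W); sL=30, sR=6/5; mL=-147/5, mR=72/5; mL+mR=-15 → advance -1; mR−mL=219/5 → turn +1·90°

0 60/53 12/13 -462/689 72/689 6 -1 N
1 15 3/2 -57/4 27/4 6 -2 W
2 12/5 60 138/5 -144/5 7 -2 S
3 30 6/5 -147/5 72/5 7 -1 W
final 8 -1 S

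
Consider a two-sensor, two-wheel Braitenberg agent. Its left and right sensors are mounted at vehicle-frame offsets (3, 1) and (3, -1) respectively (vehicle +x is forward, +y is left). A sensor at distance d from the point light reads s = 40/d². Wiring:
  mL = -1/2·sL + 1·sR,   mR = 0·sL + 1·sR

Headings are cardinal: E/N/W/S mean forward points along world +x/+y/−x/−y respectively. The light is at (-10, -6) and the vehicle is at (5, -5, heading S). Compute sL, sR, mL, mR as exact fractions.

left sensor world pos  = (6, -8); dL² = 260
right sensor world pos = (4, -8); dR² = 200
sL = 40/260 = 2/13
sR = 40/200 = 1/5
mL = -1/2·sL + 1·sR = 8/65
mR = 0·sL + 1·sR = 1/5

2/13 1/5 8/65 1/5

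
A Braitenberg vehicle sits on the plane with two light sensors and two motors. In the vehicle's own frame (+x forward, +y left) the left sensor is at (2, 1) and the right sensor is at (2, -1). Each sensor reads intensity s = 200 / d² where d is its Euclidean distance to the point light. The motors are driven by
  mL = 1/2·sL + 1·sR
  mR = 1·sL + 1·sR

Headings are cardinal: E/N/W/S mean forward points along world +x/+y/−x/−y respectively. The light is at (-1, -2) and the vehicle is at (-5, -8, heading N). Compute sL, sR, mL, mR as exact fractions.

200/41 8 428/41 528/41

left sensor world pos  = (-6, -6); dL² = 41
right sensor world pos = (-4, -6); dR² = 25
sL = 200/41 = 200/41
sR = 200/25 = 8
mL = 1/2·sL + 1·sR = 428/41
mR = 1·sL + 1·sR = 528/41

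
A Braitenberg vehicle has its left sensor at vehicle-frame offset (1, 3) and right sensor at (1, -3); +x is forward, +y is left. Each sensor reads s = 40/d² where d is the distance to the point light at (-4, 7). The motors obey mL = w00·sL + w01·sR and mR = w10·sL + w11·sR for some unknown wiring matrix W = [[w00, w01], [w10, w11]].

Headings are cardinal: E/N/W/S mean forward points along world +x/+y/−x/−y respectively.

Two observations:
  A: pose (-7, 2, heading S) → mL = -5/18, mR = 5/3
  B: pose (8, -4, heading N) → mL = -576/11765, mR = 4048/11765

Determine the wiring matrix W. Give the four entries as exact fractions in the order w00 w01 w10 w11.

obs A: pose=(-7,2,S) → sL=10/9, sR=5/9, mL=-5/18, mR=5/3
obs B: pose=(8,-4,N) → sL=40/181, sR=8/65, mL=-576/11765, mR=4048/11765
sensor matrix S = [[10/9, 5/9], [40/181, 8/65]]; det S = 296/21177
solve [mL_A; mL_B] = S·[w00; w01] and [mR_A; mR_B] = S·[w10; w11]:
  w00 = -1/2, w01 = 1/2, w10 = 1, w11 = 1

-1/2 1/2 1 1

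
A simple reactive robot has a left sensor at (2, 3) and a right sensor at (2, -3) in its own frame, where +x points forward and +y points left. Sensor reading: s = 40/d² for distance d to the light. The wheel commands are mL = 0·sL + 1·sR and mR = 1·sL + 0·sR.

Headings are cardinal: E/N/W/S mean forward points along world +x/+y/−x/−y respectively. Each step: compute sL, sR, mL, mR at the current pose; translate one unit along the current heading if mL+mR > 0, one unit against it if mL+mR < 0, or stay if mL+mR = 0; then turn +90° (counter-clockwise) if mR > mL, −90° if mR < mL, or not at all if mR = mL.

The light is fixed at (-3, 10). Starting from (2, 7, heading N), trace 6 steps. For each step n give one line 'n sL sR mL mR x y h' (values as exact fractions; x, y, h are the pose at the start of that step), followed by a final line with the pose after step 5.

0 8 8/13 8/13 8 2 7 N
1 20/17 4 4 20/17 2 8 W
2 40 40/49 40/49 40 1 8 N
3 2 5 5 2 1 9 W
4 40 40/37 40/37 40 0 9 N
5 4 4 4 4 0 10 W
final -1 10 W

n=0: pose=(2,7,N); sL=8, sR=8/13; mL=8/13, mR=8; mL+mR=112/13 → advance +1; mR−mL=96/13 → turn +1·90°
n=1: pose=(2,8,W); sL=20/17, sR=4; mL=4, mR=20/17; mL+mR=88/17 → advance +1; mR−mL=-48/17 → turn -1·90°
n=2: pose=(1,8,N); sL=40, sR=40/49; mL=40/49, mR=40; mL+mR=2000/49 → advance +1; mR−mL=1920/49 → turn +1·90°
n=3: pose=(1,9,W); sL=2, sR=5; mL=5, mR=2; mL+mR=7 → advance +1; mR−mL=-3 → turn -1·90°
n=4: pose=(0,9,N); sL=40, sR=40/37; mL=40/37, mR=40; mL+mR=1520/37 → advance +1; mR−mL=1440/37 → turn +1·90°
n=5: pose=(0,10,W); sL=4, sR=4; mL=4, mR=4; mL+mR=8 → advance +1; mR−mL=0 → turn +0·90°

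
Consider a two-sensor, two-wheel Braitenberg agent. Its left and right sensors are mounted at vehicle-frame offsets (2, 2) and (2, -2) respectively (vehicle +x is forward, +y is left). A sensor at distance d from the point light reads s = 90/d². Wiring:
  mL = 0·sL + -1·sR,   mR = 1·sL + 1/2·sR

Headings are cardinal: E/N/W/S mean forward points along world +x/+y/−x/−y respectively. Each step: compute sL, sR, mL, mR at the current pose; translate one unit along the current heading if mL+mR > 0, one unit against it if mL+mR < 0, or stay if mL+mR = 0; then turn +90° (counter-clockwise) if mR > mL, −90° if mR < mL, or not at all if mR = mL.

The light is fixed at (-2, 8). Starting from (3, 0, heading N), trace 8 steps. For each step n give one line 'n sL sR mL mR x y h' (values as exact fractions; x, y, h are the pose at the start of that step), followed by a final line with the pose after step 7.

n=0: pose=(3,0,N); sL=2, sR=18/17; mL=-18/17, mR=43/17; mL+mR=25/17 → advance +1; mR−mL=61/17 → turn +1·90°
n=1: pose=(3,1,W); sL=1, sR=45/17; mL=-45/17, mR=79/34; mL+mR=-11/34 → advance -1; mR−mL=169/34 → turn +1·90°
n=2: pose=(4,1,S); sL=18/29, sR=90/97; mL=-90/97, mR=3051/2813; mL+mR=441/2813 → advance +1; mR−mL=5661/2813 → turn +1·90°
n=3: pose=(4,0,E); sL=9/10, sR=45/82; mL=-45/82, mR=963/820; mL+mR=513/820 → advance +1; mR−mL=1413/820 → turn +1·90°
n=4: pose=(5,0,N); sL=90/61, sR=10/13; mL=-10/13, mR=1475/793; mL+mR=865/793 → advance +1; mR−mL=2085/793 → turn +1·90°
n=5: pose=(5,1,W); sL=45/53, sR=9/5; mL=-9/5, mR=927/530; mL+mR=-27/530 → advance -1; mR−mL=1881/530 → turn +1·90°
n=6: pose=(6,1,S); sL=90/181, sR=10/13; mL=-10/13, mR=2075/2353; mL+mR=265/2353 → advance +1; mR−mL=3885/2353 → turn +1·90°
n=7: pose=(6,0,E); sL=45/68, sR=9/20; mL=-9/20, mR=603/680; mL+mR=297/680 → advance +1; mR−mL=909/680 → turn +1·90°

0 2 18/17 -18/17 43/17 3 0 N
1 1 45/17 -45/17 79/34 3 1 W
2 18/29 90/97 -90/97 3051/2813 4 1 S
3 9/10 45/82 -45/82 963/820 4 0 E
4 90/61 10/13 -10/13 1475/793 5 0 N
5 45/53 9/5 -9/5 927/530 5 1 W
6 90/181 10/13 -10/13 2075/2353 6 1 S
7 45/68 9/20 -9/20 603/680 6 0 E
final 7 0 N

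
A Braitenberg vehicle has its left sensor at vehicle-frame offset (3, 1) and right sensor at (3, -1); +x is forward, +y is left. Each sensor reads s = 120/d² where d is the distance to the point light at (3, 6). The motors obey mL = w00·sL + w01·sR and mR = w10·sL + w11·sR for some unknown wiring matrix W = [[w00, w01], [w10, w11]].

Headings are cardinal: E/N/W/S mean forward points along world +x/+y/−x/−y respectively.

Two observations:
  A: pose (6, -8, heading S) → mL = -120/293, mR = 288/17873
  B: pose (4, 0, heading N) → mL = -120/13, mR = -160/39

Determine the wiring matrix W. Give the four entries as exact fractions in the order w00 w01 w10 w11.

obs A: pose=(6,-8,S) → sL=24/61, sR=120/293, mL=-120/293, mR=288/17873
obs B: pose=(4,0,N) → sL=40/3, sR=120/13, mL=-120/13, mR=-160/39
sensor matrix S = [[24/61, 120/293], [40/3, 120/13]]; det S = -424960/232349
solve [mL_A; mL_B] = S·[w00; w01] and [mR_A; mR_B] = S·[w10; w11]:
  w00 = 0, w01 = -1, w10 = -1, w11 = 1

0 -1 -1 1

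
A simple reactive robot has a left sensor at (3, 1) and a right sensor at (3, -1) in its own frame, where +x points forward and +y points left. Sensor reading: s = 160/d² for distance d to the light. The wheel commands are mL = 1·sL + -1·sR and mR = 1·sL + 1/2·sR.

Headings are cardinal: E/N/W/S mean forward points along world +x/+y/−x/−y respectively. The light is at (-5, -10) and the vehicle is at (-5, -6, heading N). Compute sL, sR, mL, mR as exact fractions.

16/5 16/5 0 24/5

left sensor world pos  = (-6, -3); dL² = 50
right sensor world pos = (-4, -3); dR² = 50
sL = 160/50 = 16/5
sR = 160/50 = 16/5
mL = 1·sL + -1·sR = 0
mR = 1·sL + 1/2·sR = 24/5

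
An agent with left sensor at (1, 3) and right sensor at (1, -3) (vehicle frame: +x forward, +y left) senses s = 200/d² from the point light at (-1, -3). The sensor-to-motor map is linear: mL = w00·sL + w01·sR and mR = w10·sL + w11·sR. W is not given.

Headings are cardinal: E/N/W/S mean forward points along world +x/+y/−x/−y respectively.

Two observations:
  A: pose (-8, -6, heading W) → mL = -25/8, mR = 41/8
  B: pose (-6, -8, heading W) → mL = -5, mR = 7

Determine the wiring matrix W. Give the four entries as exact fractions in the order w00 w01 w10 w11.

0 -1 1 1

obs A: pose=(-8,-6,W) → sL=2, sR=25/8, mL=-25/8, mR=41/8
obs B: pose=(-6,-8,W) → sL=2, sR=5, mL=-5, mR=7
sensor matrix S = [[2, 25/8], [2, 5]]; det S = 15/4
solve [mL_A; mL_B] = S·[w00; w01] and [mR_A; mR_B] = S·[w10; w11]:
  w00 = 0, w01 = -1, w10 = 1, w11 = 1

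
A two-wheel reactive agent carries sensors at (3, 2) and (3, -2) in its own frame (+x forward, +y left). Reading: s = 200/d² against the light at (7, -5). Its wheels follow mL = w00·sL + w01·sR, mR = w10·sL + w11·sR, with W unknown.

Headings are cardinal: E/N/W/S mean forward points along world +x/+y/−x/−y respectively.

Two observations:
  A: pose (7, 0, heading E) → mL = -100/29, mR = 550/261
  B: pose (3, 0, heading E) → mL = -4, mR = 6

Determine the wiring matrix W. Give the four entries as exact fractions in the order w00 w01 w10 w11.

obs A: pose=(7,0,E) → sL=100/29, sR=100/9, mL=-100/29, mR=550/261
obs B: pose=(3,0,E) → sL=4, sR=20, mL=-4, mR=6
sensor matrix S = [[100/29, 100/9], [4, 20]]; det S = 6400/261
solve [mL_A; mL_B] = S·[w00; w01] and [mR_A; mR_B] = S·[w10; w11]:
  w00 = -1, w01 = 0, w10 = -1, w11 = 1/2

-1 0 -1 1/2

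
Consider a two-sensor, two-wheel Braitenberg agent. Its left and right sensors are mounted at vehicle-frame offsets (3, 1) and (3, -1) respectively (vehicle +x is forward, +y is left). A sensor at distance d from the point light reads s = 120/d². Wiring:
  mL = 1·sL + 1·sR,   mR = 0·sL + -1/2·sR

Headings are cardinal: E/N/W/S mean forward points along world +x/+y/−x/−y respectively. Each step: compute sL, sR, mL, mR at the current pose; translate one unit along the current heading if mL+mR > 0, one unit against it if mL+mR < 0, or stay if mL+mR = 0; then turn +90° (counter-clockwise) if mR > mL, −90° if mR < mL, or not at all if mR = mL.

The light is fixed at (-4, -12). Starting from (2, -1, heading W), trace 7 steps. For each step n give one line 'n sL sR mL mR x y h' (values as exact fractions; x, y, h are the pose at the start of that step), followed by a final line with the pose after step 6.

0 120/109 40/51 10480/5559 -20/51 2 -1 W
1 30/53 15/29 1665/1537 -15/58 1 -1 N
2 120/233 24/37 10032/8621 -12/37 1 0 E
3 12/13 60/53 1416/689 -30/53 2 0 S
4 120/109 40/51 10480/5559 -20/51 2 -1 W
5 30/53 15/29 1665/1537 -15/58 1 -1 N
6 120/233 24/37 10032/8621 -12/37 1 0 E
final 2 0 S

n=0: pose=(2,-1,W); sL=120/109, sR=40/51; mL=10480/5559, mR=-20/51; mL+mR=8300/5559 → advance +1; mR−mL=-4220/1853 → turn -1·90°
n=1: pose=(1,-1,N); sL=30/53, sR=15/29; mL=1665/1537, mR=-15/58; mL+mR=2535/3074 → advance +1; mR−mL=-4125/3074 → turn -1·90°
n=2: pose=(1,0,E); sL=120/233, sR=24/37; mL=10032/8621, mR=-12/37; mL+mR=7236/8621 → advance +1; mR−mL=-12828/8621 → turn -1·90°
n=3: pose=(2,0,S); sL=12/13, sR=60/53; mL=1416/689, mR=-30/53; mL+mR=1026/689 → advance +1; mR−mL=-1806/689 → turn -1·90°
n=4: pose=(2,-1,W); sL=120/109, sR=40/51; mL=10480/5559, mR=-20/51; mL+mR=8300/5559 → advance +1; mR−mL=-4220/1853 → turn -1·90°
n=5: pose=(1,-1,N); sL=30/53, sR=15/29; mL=1665/1537, mR=-15/58; mL+mR=2535/3074 → advance +1; mR−mL=-4125/3074 → turn -1·90°
n=6: pose=(1,0,E); sL=120/233, sR=24/37; mL=10032/8621, mR=-12/37; mL+mR=7236/8621 → advance +1; mR−mL=-12828/8621 → turn -1·90°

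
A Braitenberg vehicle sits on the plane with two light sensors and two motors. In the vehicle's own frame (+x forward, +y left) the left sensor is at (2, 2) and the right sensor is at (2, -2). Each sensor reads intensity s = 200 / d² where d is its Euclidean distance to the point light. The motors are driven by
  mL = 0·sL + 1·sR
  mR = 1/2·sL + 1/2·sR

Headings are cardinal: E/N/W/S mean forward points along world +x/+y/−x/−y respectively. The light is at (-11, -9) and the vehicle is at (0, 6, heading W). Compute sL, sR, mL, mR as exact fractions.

4/5 20/37 20/37 124/185

left sensor world pos  = (-2, 4); dL² = 250
right sensor world pos = (-2, 8); dR² = 370
sL = 200/250 = 4/5
sR = 200/370 = 20/37
mL = 0·sL + 1·sR = 20/37
mR = 1/2·sL + 1/2·sR = 124/185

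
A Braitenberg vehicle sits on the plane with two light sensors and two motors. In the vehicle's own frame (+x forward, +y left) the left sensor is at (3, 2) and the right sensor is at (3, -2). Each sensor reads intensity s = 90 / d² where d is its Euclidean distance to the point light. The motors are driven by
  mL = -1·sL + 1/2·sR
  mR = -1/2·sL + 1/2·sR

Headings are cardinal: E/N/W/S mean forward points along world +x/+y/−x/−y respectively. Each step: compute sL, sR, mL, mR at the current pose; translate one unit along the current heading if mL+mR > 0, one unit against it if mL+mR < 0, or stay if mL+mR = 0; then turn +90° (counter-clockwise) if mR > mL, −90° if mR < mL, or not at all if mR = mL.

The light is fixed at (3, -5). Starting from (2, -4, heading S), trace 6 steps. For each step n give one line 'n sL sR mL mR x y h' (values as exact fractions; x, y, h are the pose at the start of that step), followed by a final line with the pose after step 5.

0 18 90/13 -189/13 -72/13 2 -4 S
1 9/2 45/2 27/4 9 2 -3 E
2 90/29 90/29 -45/29 0 3 -3 N
3 9 5 -13/2 -2 3 -4 W
4 90/13 18 27/13 72/13 4 -4 S
5 9/2 9/2 -9/4 0 4 -5 E
final 3 -5 N

n=0: pose=(2,-4,S); sL=18, sR=90/13; mL=-189/13, mR=-72/13; mL+mR=-261/13 → advance -1; mR−mL=9 → turn +1·90°
n=1: pose=(2,-3,E); sL=9/2, sR=45/2; mL=27/4, mR=9; mL+mR=63/4 → advance +1; mR−mL=9/4 → turn +1·90°
n=2: pose=(3,-3,N); sL=90/29, sR=90/29; mL=-45/29, mR=0; mL+mR=-45/29 → advance -1; mR−mL=45/29 → turn +1·90°
n=3: pose=(3,-4,W); sL=9, sR=5; mL=-13/2, mR=-2; mL+mR=-17/2 → advance -1; mR−mL=9/2 → turn +1·90°
n=4: pose=(4,-4,S); sL=90/13, sR=18; mL=27/13, mR=72/13; mL+mR=99/13 → advance +1; mR−mL=45/13 → turn +1·90°
n=5: pose=(4,-5,E); sL=9/2, sR=9/2; mL=-9/4, mR=0; mL+mR=-9/4 → advance -1; mR−mL=9/4 → turn +1·90°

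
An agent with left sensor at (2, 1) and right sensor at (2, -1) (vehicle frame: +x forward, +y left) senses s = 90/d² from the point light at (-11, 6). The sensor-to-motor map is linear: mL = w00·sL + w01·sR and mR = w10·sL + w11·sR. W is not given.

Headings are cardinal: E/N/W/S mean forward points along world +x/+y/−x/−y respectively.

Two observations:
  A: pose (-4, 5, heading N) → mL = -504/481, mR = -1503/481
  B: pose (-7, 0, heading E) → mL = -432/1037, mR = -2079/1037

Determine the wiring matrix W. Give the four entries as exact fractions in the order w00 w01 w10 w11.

-1 1 -1 -1/2

obs A: pose=(-4,5,N) → sL=90/37, sR=18/13, mL=-504/481, mR=-1503/481
obs B: pose=(-7,0,E) → sL=90/61, sR=18/17, mL=-432/1037, mR=-2079/1037
sensor matrix S = [[90/37, 18/13], [90/61, 18/17]]; det S = 265680/498797
solve [mL_A; mL_B] = S·[w00; w01] and [mR_A; mR_B] = S·[w10; w11]:
  w00 = -1, w01 = 1, w10 = -1, w11 = -1/2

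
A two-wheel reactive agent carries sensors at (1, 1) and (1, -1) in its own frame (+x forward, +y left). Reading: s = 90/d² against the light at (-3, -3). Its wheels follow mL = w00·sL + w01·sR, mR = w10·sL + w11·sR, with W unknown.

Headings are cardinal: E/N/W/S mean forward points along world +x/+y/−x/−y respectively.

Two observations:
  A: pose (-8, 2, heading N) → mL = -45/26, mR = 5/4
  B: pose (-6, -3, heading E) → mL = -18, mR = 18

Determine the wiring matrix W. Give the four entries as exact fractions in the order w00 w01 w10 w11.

obs A: pose=(-8,2,N) → sL=5/4, sR=45/26, mL=-45/26, mR=5/4
obs B: pose=(-6,-3,E) → sL=18, sR=18, mL=-18, mR=18
sensor matrix S = [[5/4, 45/26], [18, 18]]; det S = -225/26
solve [mL_A; mL_B] = S·[w00; w01] and [mR_A; mR_B] = S·[w10; w11]:
  w00 = 0, w01 = -1, w10 = 1, w11 = 0

0 -1 1 0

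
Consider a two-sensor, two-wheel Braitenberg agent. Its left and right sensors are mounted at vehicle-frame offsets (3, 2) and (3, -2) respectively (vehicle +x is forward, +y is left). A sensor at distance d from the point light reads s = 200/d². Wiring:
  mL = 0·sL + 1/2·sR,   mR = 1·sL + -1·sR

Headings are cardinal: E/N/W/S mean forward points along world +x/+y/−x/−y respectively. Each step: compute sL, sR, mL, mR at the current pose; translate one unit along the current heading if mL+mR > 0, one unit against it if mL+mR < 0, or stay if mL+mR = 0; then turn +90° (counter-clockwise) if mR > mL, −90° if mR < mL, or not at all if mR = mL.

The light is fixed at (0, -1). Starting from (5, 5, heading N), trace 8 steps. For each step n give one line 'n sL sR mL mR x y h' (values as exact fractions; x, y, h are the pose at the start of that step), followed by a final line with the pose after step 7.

n=0: pose=(5,5,N); sL=20/9, sR=20/13; mL=10/13, mR=80/117; mL+mR=170/117 → advance +1; mR−mL=-10/117 → turn -1·90°
n=1: pose=(5,6,E); sL=40/29, sR=200/89; mL=100/89, mR=-2240/2581; mL+mR=660/2581 → advance +1; mR−mL=-5140/2581 → turn -1·90°
n=2: pose=(6,6,S); sL=5/2, sR=25/4; mL=25/8, mR=-15/4; mL+mR=-5/8 → advance -1; mR−mL=-55/8 → turn -1·90°
n=3: pose=(6,7,W); sL=40/9, sR=200/109; mL=100/109, mR=2560/981; mL+mR=3460/981 → advance +1; mR−mL=1660/981 → turn +1·90°
n=4: pose=(5,7,S); sL=100/37, sR=100/17; mL=50/17, mR=-2000/629; mL+mR=-150/629 → advance -1; mR−mL=-3850/629 → turn -1·90°
n=5: pose=(5,8,W); sL=200/53, sR=8/5; mL=4/5, mR=576/265; mL+mR=788/265 → advance +1; mR−mL=364/265 → turn +1·90°
n=6: pose=(4,8,S); sL=25/9, sR=5; mL=5/2, mR=-20/9; mL+mR=5/18 → advance +1; mR−mL=-85/18 → turn -1·90°
n=7: pose=(4,7,W); sL=200/37, sR=200/101; mL=100/101, mR=12800/3737; mL+mR=16500/3737 → advance +1; mR−mL=9100/3737 → turn +1·90°

0 20/9 20/13 10/13 80/117 5 5 N
1 40/29 200/89 100/89 -2240/2581 5 6 E
2 5/2 25/4 25/8 -15/4 6 6 S
3 40/9 200/109 100/109 2560/981 6 7 W
4 100/37 100/17 50/17 -2000/629 5 7 S
5 200/53 8/5 4/5 576/265 5 8 W
6 25/9 5 5/2 -20/9 4 8 S
7 200/37 200/101 100/101 12800/3737 4 7 W
final 3 7 S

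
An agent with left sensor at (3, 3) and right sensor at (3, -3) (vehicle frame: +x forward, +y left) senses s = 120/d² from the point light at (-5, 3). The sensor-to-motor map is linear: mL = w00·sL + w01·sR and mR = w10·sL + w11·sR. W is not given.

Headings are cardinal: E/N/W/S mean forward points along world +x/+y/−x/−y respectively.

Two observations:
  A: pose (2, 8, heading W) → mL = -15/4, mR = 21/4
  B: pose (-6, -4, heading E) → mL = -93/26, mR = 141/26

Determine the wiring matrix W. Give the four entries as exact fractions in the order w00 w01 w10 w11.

-1/2 -1/2 1 -1/2

obs A: pose=(2,8,W) → sL=6, sR=3/2, mL=-15/4, mR=21/4
obs B: pose=(-6,-4,E) → sL=6, sR=15/13, mL=-93/26, mR=141/26
sensor matrix S = [[6, 3/2], [6, 15/13]]; det S = -27/13
solve [mL_A; mL_B] = S·[w00; w01] and [mR_A; mR_B] = S·[w10; w11]:
  w00 = -1/2, w01 = -1/2, w10 = 1, w11 = -1/2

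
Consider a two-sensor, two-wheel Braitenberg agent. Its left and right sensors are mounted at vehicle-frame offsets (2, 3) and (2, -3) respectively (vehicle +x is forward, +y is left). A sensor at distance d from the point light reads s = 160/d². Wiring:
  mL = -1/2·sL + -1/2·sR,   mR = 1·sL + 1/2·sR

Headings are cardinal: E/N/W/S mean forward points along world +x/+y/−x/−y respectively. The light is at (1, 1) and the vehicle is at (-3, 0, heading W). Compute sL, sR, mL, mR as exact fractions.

40/13 4 -46/13 66/13

left sensor world pos  = (-5, -3); dL² = 52
right sensor world pos = (-5, 3); dR² = 40
sL = 160/52 = 40/13
sR = 160/40 = 4
mL = -1/2·sL + -1/2·sR = -46/13
mR = 1·sL + 1/2·sR = 66/13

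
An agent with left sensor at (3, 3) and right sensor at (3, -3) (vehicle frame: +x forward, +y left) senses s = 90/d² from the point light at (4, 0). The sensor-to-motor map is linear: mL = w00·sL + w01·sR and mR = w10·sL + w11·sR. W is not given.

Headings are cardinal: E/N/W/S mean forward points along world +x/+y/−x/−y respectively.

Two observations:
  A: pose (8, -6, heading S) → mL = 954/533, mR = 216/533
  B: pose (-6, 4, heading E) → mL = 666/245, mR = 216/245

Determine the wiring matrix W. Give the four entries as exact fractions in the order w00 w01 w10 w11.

1 1 -1 1

obs A: pose=(8,-6,S) → sL=9/13, sR=45/41, mL=954/533, mR=216/533
obs B: pose=(-6,4,E) → sL=45/49, sR=9/5, mL=666/245, mR=216/245
sensor matrix S = [[9/13, 45/41], [45/49, 9/5]]; det S = 31104/130585
solve [mL_A; mL_B] = S·[w00; w01] and [mR_A; mR_B] = S·[w10; w11]:
  w00 = 1, w01 = 1, w10 = -1, w11 = 1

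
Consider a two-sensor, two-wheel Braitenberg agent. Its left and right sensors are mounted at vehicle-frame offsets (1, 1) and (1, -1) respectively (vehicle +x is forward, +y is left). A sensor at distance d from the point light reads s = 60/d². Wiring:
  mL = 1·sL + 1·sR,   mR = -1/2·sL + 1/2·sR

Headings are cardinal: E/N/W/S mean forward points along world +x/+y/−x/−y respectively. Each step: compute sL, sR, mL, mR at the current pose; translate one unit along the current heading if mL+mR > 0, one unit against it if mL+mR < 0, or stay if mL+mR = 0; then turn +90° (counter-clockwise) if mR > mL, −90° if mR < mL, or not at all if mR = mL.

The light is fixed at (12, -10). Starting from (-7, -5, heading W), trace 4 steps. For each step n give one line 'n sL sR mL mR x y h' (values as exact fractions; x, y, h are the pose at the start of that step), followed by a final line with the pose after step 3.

0 15/104 15/109 3195/11336 -75/22672 -7 -5 W
1 20/159 60/397 17480/63123 800/63123 -8 -5 N
2 6/41 30/193 2388/7913 36/7913 -8 -4 E
3 60/349 12/85 9288/29665 -456/29665 -7 -4 S
final -7 -5 W

n=0: pose=(-7,-5,W); sL=15/104, sR=15/109; mL=3195/11336, mR=-75/22672; mL+mR=6315/22672 → advance +1; mR−mL=-6465/22672 → turn -1·90°
n=1: pose=(-8,-5,N); sL=20/159, sR=60/397; mL=17480/63123, mR=800/63123; mL+mR=18280/63123 → advance +1; mR−mL=-5560/21041 → turn -1·90°
n=2: pose=(-8,-4,E); sL=6/41, sR=30/193; mL=2388/7913, mR=36/7913; mL+mR=2424/7913 → advance +1; mR−mL=-2352/7913 → turn -1·90°
n=3: pose=(-7,-4,S); sL=60/349, sR=12/85; mL=9288/29665, mR=-456/29665; mL+mR=8832/29665 → advance +1; mR−mL=-9744/29665 → turn -1·90°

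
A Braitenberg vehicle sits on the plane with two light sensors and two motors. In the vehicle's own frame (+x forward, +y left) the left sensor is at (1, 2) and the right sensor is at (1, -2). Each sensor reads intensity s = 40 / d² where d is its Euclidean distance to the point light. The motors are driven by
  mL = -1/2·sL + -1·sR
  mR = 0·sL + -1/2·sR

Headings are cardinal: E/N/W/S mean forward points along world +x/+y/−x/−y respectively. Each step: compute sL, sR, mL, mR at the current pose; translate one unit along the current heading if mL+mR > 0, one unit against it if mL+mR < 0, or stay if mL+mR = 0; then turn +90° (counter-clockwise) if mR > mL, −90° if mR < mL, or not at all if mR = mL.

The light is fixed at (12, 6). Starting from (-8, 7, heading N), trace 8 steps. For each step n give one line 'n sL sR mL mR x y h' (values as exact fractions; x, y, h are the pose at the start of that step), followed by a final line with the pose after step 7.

0 5/61 5/41 -815/5002 -5/82 -8 7 N
1 8/89 8/89 -12/89 -4/89 -8 6 W
2 4/29 20/221 -1022/6409 -10/221 -7 6 S
3 40/333 8/65 -3964/21645 -4/65 -7 7 E
4 5/61 5/41 -815/5002 -5/82 -8 7 N
5 8/89 8/89 -12/89 -4/89 -8 6 W
6 4/29 20/221 -1022/6409 -10/221 -7 6 S
7 40/333 8/65 -3964/21645 -4/65 -7 7 E
final -8 7 N

n=0: pose=(-8,7,N); sL=5/61, sR=5/41; mL=-815/5002, mR=-5/82; mL+mR=-560/2501 → advance -1; mR−mL=255/2501 → turn +1·90°
n=1: pose=(-8,6,W); sL=8/89, sR=8/89; mL=-12/89, mR=-4/89; mL+mR=-16/89 → advance -1; mR−mL=8/89 → turn +1·90°
n=2: pose=(-7,6,S); sL=4/29, sR=20/221; mL=-1022/6409, mR=-10/221; mL+mR=-1312/6409 → advance -1; mR−mL=732/6409 → turn +1·90°
n=3: pose=(-7,7,E); sL=40/333, sR=8/65; mL=-3964/21645, mR=-4/65; mL+mR=-5296/21645 → advance -1; mR−mL=2632/21645 → turn +1·90°
n=4: pose=(-8,7,N); sL=5/61, sR=5/41; mL=-815/5002, mR=-5/82; mL+mR=-560/2501 → advance -1; mR−mL=255/2501 → turn +1·90°
n=5: pose=(-8,6,W); sL=8/89, sR=8/89; mL=-12/89, mR=-4/89; mL+mR=-16/89 → advance -1; mR−mL=8/89 → turn +1·90°
n=6: pose=(-7,6,S); sL=4/29, sR=20/221; mL=-1022/6409, mR=-10/221; mL+mR=-1312/6409 → advance -1; mR−mL=732/6409 → turn +1·90°
n=7: pose=(-7,7,E); sL=40/333, sR=8/65; mL=-3964/21645, mR=-4/65; mL+mR=-5296/21645 → advance -1; mR−mL=2632/21645 → turn +1·90°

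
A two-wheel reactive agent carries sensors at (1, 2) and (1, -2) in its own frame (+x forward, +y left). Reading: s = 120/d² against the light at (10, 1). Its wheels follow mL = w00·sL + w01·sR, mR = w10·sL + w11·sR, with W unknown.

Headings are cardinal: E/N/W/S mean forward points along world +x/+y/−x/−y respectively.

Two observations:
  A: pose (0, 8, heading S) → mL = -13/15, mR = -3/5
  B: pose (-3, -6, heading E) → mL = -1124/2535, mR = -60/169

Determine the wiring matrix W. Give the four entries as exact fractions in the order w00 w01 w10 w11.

-1 1/2 -1/2 0

obs A: pose=(0,8,S) → sL=6/5, sR=2/3, mL=-13/15, mR=-3/5
obs B: pose=(-3,-6,E) → sL=120/169, sR=8/15, mL=-1124/2535, mR=-60/169
sensor matrix S = [[6/5, 2/3], [120/169, 8/15]]; det S = 704/4225
solve [mL_A; mL_B] = S·[w00; w01] and [mR_A; mR_B] = S·[w10; w11]:
  w00 = -1, w01 = 1/2, w10 = -1/2, w11 = 0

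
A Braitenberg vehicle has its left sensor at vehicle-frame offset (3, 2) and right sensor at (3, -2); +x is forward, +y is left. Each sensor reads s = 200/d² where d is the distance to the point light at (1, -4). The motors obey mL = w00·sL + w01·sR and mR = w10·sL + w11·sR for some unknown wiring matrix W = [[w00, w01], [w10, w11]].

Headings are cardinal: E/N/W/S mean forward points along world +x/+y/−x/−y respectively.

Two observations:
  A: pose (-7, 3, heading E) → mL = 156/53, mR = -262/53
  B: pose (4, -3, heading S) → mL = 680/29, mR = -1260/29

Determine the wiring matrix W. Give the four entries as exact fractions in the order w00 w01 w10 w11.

obs A: pose=(-7,3,E) → sL=100/53, sR=4, mL=156/53, mR=-262/53
obs B: pose=(4,-3,S) → sL=200/29, sR=40, mL=680/29, mR=-1260/29
sensor matrix S = [[100/53, 4], [200/29, 40]]; det S = 73600/1537
solve [mL_A; mL_B] = S·[w00; w01] and [mR_A; mR_B] = S·[w10; w11]:
  w00 = 1/2, w01 = 1/2, w10 = -1/2, w11 = -1

1/2 1/2 -1/2 -1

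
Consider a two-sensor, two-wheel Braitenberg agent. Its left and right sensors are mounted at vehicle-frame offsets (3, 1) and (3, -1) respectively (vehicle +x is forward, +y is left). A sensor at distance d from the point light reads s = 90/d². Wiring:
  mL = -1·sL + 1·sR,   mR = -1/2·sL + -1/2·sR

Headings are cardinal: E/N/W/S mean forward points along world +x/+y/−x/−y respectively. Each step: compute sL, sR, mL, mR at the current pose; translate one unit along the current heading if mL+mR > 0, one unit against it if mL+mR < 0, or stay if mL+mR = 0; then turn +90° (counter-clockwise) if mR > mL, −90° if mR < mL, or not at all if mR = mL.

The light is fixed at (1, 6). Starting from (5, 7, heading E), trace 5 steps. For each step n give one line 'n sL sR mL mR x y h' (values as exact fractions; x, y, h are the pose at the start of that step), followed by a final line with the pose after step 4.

n=0: pose=(5,7,E); sL=90/53, sR=90/49; mL=360/2597, mR=-4590/2597; mL+mR=-4230/2597 → advance -1; mR−mL=-4950/2597 → turn -1·90°
n=1: pose=(4,7,S); sL=9/2, sR=45/4; mL=27/4, mR=-63/8; mL+mR=-9/8 → advance -1; mR−mL=-117/8 → turn -1·90°
n=2: pose=(4,8,W); sL=90, sR=10; mL=-80, mR=-50; mL+mR=-130 → advance -1; mR−mL=30 → turn +1·90°
n=3: pose=(5,8,S); sL=45/13, sR=9; mL=72/13, mR=-81/13; mL+mR=-9/13 → advance -1; mR−mL=-153/13 → turn -1·90°
n=4: pose=(5,9,W); sL=18, sR=90/17; mL=-216/17, mR=-198/17; mL+mR=-414/17 → advance -1; mR−mL=18/17 → turn +1·90°

0 90/53 90/49 360/2597 -4590/2597 5 7 E
1 9/2 45/4 27/4 -63/8 4 7 S
2 90 10 -80 -50 4 8 W
3 45/13 9 72/13 -81/13 5 8 S
4 18 90/17 -216/17 -198/17 5 9 W
final 6 9 S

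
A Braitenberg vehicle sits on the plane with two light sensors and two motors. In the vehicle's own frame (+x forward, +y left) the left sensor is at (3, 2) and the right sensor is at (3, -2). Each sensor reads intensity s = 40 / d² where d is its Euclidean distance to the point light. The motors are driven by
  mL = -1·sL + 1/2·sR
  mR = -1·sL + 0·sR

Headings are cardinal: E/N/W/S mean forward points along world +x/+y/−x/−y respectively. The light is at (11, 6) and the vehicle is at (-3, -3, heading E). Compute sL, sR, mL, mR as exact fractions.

4/17 20/121 -314/2057 -4/17

left sensor world pos  = (0, -1); dL² = 170
right sensor world pos = (0, -5); dR² = 242
sL = 40/170 = 4/17
sR = 40/242 = 20/121
mL = -1·sL + 1/2·sR = -314/2057
mR = -1·sL + 0·sR = -4/17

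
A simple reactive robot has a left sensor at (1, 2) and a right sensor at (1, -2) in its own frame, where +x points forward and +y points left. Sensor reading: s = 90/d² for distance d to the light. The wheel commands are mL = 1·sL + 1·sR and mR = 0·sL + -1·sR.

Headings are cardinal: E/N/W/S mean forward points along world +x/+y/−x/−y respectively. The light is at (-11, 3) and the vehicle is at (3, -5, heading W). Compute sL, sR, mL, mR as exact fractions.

left sensor world pos  = (2, -7); dL² = 269
right sensor world pos = (2, -3); dR² = 205
sL = 90/269 = 90/269
sR = 90/205 = 18/41
mL = 1·sL + 1·sR = 8532/11029
mR = 0·sL + -1·sR = -18/41

90/269 18/41 8532/11029 -18/41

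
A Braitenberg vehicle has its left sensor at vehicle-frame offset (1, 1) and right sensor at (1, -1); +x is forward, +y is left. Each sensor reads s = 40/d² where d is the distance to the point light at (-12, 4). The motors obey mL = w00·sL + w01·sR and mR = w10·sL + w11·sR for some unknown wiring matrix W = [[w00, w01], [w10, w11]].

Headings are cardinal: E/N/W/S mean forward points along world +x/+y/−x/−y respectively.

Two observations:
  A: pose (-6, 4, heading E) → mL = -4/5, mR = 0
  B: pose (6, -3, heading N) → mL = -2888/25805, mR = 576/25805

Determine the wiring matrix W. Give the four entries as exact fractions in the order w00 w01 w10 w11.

-1/2 -1/2 1 -1

obs A: pose=(-6,4,E) → sL=4/5, sR=4/5, mL=-4/5, mR=0
obs B: pose=(6,-3,N) → sL=8/65, sR=40/397, mL=-2888/25805, mR=576/25805
sensor matrix S = [[4/5, 4/5], [8/65, 40/397]]; det S = -2304/129025
solve [mL_A; mL_B] = S·[w00; w01] and [mR_A; mR_B] = S·[w10; w11]:
  w00 = -1/2, w01 = -1/2, w10 = 1, w11 = -1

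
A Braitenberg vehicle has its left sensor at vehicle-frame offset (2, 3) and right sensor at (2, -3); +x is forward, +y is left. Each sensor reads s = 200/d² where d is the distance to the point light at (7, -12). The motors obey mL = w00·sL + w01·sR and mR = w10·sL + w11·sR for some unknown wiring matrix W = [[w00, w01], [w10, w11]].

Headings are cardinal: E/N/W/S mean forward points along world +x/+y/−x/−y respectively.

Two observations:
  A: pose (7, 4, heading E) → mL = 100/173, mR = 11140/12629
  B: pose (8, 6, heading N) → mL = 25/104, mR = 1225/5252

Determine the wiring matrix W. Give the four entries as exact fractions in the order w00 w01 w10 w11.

0 1/2 -1/2 1

obs A: pose=(7,4,E) → sL=40/73, sR=200/173, mL=100/173, mR=11140/12629
obs B: pose=(8,6,N) → sL=50/101, sR=25/52, mL=25/104, mR=1225/5252
sensor matrix S = [[40/73, 200/173], [50/101, 25/52]]; det S = -5121750/16581877
solve [mL_A; mL_B] = S·[w00; w01] and [mR_A; mR_B] = S·[w10; w11]:
  w00 = 0, w01 = 1/2, w10 = -1/2, w11 = 1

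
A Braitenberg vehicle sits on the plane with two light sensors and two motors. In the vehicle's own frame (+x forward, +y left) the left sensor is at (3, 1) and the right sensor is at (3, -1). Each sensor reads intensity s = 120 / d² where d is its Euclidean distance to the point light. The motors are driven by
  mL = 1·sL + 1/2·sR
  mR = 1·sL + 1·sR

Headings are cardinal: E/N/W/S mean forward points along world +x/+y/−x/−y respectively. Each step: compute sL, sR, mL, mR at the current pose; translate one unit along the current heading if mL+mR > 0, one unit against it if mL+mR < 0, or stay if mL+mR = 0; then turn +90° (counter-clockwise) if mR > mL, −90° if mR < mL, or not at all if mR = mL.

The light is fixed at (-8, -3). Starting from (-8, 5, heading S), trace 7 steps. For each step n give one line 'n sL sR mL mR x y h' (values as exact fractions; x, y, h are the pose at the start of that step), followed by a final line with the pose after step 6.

n=0: pose=(-8,5,S); sL=60/13, sR=60/13; mL=90/13, mR=120/13; mL+mR=210/13 → advance +1; mR−mL=30/13 → turn +1·90°
n=1: pose=(-8,4,E); sL=120/73, sR=8/3; mL=652/219, mR=944/219; mL+mR=532/73 → advance +1; mR−mL=4/3 → turn +1·90°
n=2: pose=(-7,4,N); sL=6/5, sR=15/13; mL=231/130, mR=153/65; mL+mR=537/130 → advance +1; mR−mL=15/26 → turn +1·90°
n=3: pose=(-7,5,W); sL=120/53, sR=24/17; mL=2676/901, mR=3312/901; mL+mR=5988/901 → advance +1; mR−mL=12/17 → turn +1·90°
n=4: pose=(-8,5,S); sL=60/13, sR=60/13; mL=90/13, mR=120/13; mL+mR=210/13 → advance +1; mR−mL=30/13 → turn +1·90°
n=5: pose=(-8,4,E); sL=120/73, sR=8/3; mL=652/219, mR=944/219; mL+mR=532/73 → advance +1; mR−mL=4/3 → turn +1·90°
n=6: pose=(-7,4,N); sL=6/5, sR=15/13; mL=231/130, mR=153/65; mL+mR=537/130 → advance +1; mR−mL=15/26 → turn +1·90°

0 60/13 60/13 90/13 120/13 -8 5 S
1 120/73 8/3 652/219 944/219 -8 4 E
2 6/5 15/13 231/130 153/65 -7 4 N
3 120/53 24/17 2676/901 3312/901 -7 5 W
4 60/13 60/13 90/13 120/13 -8 5 S
5 120/73 8/3 652/219 944/219 -8 4 E
6 6/5 15/13 231/130 153/65 -7 4 N
final -7 5 W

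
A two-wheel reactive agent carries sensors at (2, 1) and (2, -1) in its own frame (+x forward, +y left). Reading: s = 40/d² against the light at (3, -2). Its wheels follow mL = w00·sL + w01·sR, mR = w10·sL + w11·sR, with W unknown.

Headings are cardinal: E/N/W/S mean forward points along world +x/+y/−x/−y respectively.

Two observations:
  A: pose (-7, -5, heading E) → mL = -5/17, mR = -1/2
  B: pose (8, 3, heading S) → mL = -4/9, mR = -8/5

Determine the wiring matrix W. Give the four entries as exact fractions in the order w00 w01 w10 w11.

-1/2 0 0 -1

obs A: pose=(-7,-5,E) → sL=10/17, sR=1/2, mL=-5/17, mR=-1/2
obs B: pose=(8,3,S) → sL=8/9, sR=8/5, mL=-4/9, mR=-8/5
sensor matrix S = [[10/17, 1/2], [8/9, 8/5]]; det S = 76/153
solve [mL_A; mL_B] = S·[w00; w01] and [mR_A; mR_B] = S·[w10; w11]:
  w00 = -1/2, w01 = 0, w10 = 0, w11 = -1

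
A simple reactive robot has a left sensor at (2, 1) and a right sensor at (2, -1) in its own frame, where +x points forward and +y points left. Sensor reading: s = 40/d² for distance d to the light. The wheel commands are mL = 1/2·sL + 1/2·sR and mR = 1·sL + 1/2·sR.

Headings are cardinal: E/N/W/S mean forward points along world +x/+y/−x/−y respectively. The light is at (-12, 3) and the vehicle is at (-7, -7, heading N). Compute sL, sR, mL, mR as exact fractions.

1/2 2/5 9/20 7/10

left sensor world pos  = (-8, -5); dL² = 80
right sensor world pos = (-6, -5); dR² = 100
sL = 40/80 = 1/2
sR = 40/100 = 2/5
mL = 1/2·sL + 1/2·sR = 9/20
mR = 1·sL + 1/2·sR = 7/10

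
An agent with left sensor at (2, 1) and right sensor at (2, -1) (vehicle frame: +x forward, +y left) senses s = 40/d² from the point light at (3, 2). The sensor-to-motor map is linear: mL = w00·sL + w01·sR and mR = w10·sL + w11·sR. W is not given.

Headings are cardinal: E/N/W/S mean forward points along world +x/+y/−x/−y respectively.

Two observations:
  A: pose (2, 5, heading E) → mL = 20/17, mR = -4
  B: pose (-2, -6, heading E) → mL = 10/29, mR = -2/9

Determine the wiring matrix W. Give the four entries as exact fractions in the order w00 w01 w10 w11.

obs A: pose=(2,5,E) → sL=40/17, sR=8, mL=20/17, mR=-4
obs B: pose=(-2,-6,E) → sL=20/29, sR=4/9, mL=10/29, mR=-2/9
sensor matrix S = [[40/17, 8], [20/29, 4/9]]; det S = -19840/4437
solve [mL_A; mL_B] = S·[w00; w01] and [mR_A; mR_B] = S·[w10; w11]:
  w00 = 1/2, w01 = 0, w10 = 0, w11 = -1/2

1/2 0 0 -1/2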